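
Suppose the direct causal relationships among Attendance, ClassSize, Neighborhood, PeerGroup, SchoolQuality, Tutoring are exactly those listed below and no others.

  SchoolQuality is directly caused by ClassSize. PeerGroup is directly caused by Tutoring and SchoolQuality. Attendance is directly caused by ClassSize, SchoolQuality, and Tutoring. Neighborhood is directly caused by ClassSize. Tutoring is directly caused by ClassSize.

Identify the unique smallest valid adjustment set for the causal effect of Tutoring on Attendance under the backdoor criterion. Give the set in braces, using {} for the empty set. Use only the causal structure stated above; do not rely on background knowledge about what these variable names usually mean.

Variables eligible for adjustment (non-descendants of Tutoring, excluding Tutoring and Attendance): {ClassSize, Neighborhood, SchoolQuality}.
Backdoor paths from Tutoring to Attendance:
  P1: Tutoring <- ClassSize -> SchoolQuality -> Attendance
  P2: Tutoring <- ClassSize -> Attendance
The empty set is not sufficient: P1 (Tutoring <- ClassSize -> SchoolQuality -> Attendance) has no collider blocking it and no conditioned non-collider, so it is open.
Try {ClassSize}:
  P1: blocked at fork node ClassSize ∈ conditioning set.
  P2: blocked at fork node ClassSize ∈ conditioning set.
{ClassSize} contains no descendant of Tutoring and blocks every backdoor path.
No other singleton works — e.g. {Neighborhood} leaves P1 open — so {ClassSize} is the unique smallest valid adjustment set.

{ClassSize}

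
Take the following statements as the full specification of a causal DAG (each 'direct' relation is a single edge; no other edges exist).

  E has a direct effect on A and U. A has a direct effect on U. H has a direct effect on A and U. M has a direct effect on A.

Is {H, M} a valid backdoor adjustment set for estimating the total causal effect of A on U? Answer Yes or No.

No

Backdoor paths from A to U (paths whose first edge points into A):
  P1: A <- E -> U
  P2: A <- H -> U
Condition 1 (no descendant of A in the set): holds — descendants of A are {U}; none are in {H, M}.
Condition 2 (every backdoor path blocked by {H, M}):
  P1: open — no interior node is in the conditioning set.
  P2: blocked at fork node H ∈ conditioning set.
{H, M} does not satisfy the backdoor criterion.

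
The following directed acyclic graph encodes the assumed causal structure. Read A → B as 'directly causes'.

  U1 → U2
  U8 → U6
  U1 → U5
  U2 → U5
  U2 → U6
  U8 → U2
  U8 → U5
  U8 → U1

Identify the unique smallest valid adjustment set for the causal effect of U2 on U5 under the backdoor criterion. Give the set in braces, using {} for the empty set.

{U1, U8}

Variables eligible for adjustment (non-descendants of U2, excluding U2 and U5): {U1, U8}.
Backdoor paths from U2 to U5:
  P1: U2 <- U8 -> U1 -> U5
  P2: U2 <- U8 -> U5
  P3: U2 <- U1 <- U8 -> U5
  P4: U2 <- U1 -> U5
The empty set is not sufficient: P1 (U2 <- U8 -> U1 -> U5) has no collider blocking it and no conditioned non-collider, so it is open.
Try {U1, U8}:
  P1: blocked at fork node U8 ∈ conditioning set.
  P2: blocked at fork node U8 ∈ conditioning set.
  P3: blocked at chain node U1 ∈ conditioning set.
  P4: blocked at fork node U1 ∈ conditioning set.
{U1, U8} contains no descendant of U2 and blocks every backdoor path.
Every element of {U1, U8} is needed (dropping U1 leaves P4 open; dropping U8 leaves P2 open), so no proper subset is valid.
Among all size-2 subsets of the eligible variables, only {U1, U8} blocks every backdoor path, so it is the unique smallest valid adjustment set.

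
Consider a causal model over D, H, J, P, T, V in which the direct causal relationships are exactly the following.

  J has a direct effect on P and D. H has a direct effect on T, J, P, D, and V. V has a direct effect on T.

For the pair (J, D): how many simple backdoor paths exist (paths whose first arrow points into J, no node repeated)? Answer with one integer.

A backdoor path from J to D is any simple undirected path whose first edge points into J (i.e. leaves J via a parent).
Parents of J: {H}.
Enumerating:
  P1: J <- H -> D
That exhausts the simple backdoor paths. Count: 1.

1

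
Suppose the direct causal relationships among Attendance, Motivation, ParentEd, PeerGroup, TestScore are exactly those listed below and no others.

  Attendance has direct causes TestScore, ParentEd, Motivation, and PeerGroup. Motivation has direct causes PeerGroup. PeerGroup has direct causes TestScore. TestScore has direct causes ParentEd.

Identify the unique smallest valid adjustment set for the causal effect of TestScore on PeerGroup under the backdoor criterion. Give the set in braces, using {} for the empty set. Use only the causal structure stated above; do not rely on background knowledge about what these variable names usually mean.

{}

Variables eligible for adjustment (non-descendants of TestScore, excluding TestScore and PeerGroup): {ParentEd}.
Backdoor paths from TestScore to PeerGroup:
  P1: TestScore <- ParentEd -> Attendance <- PeerGroup
  P2: TestScore <- ParentEd -> Attendance <- Motivation <- PeerGroup
Each backdoor path contains an unconditioned collider, so every path is already blocked with the empty conditioning set:
  P1: blocked at collider Attendance (neither it nor any descendant is in the conditioning set).
  P2: blocked at collider Attendance (neither it nor any descendant is in the conditioning set).
The empty set is therefore the unique smallest valid set.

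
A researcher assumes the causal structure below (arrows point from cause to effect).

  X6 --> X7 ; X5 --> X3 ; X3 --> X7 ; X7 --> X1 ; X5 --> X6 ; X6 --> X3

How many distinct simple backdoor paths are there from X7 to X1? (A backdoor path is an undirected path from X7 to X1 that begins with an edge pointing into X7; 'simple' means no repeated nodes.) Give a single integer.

A backdoor path from X7 to X1 is any simple undirected path whose first edge points into X7 (i.e. leaves X7 via a parent).
Parents of X7: {X3, X6}.
No simple path from any parent of X7 reaches X1 without revisiting X7, so there are no backdoor paths.

0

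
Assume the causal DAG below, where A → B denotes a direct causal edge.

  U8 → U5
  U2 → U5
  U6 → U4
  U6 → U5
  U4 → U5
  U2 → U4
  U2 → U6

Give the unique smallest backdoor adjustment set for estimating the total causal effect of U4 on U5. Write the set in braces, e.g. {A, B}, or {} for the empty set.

{U2, U6}

Variables eligible for adjustment (non-descendants of U4, excluding U4 and U5): {U2, U6, U8}.
Backdoor paths from U4 to U5:
  P1: U4 <- U2 -> U6 -> U5
  P2: U4 <- U2 -> U5
  P3: U4 <- U6 <- U2 -> U5
  P4: U4 <- U6 -> U5
The empty set is not sufficient: P1 (U4 <- U2 -> U6 -> U5) has no collider blocking it and no conditioned non-collider, so it is open.
Try {U2, U6}:
  P1: blocked at fork node U2 ∈ conditioning set.
  P2: blocked at fork node U2 ∈ conditioning set.
  P3: blocked at chain node U6 ∈ conditioning set.
  P4: blocked at fork node U6 ∈ conditioning set.
{U2, U6} contains no descendant of U4 and blocks every backdoor path.
Every element of {U2, U6} is needed (dropping U2 leaves P2 open; dropping U6 leaves P4 open), so no proper subset is valid.
Among all size-2 subsets of the eligible variables, only {U2, U6} blocks every backdoor path, so it is the unique smallest valid adjustment set.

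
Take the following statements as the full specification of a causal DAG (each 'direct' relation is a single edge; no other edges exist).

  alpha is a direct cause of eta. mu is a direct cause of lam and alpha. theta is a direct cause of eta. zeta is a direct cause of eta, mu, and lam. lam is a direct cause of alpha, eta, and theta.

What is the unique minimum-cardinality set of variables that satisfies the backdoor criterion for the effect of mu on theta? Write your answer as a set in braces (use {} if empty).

{zeta}

Variables eligible for adjustment (non-descendants of mu, excluding mu and theta): {zeta}.
Backdoor paths from mu to theta:
  P1: mu <- zeta -> lam -> alpha -> eta <- theta
  P2: mu <- zeta -> lam -> theta
  P3: mu <- zeta -> lam -> eta <- theta
  P4: mu <- zeta -> eta <- lam -> theta
  P5: mu <- zeta -> eta <- alpha <- lam -> theta
  P6: mu <- zeta -> eta <- theta
The empty set is not sufficient: P2 (mu <- zeta -> lam -> theta) has no collider blocking it and no conditioned non-collider, so it is open.
Try {zeta}:
  P1: blocked at fork node zeta ∈ conditioning set.
  P2: blocked at fork node zeta ∈ conditioning set.
  P3: blocked at fork node zeta ∈ conditioning set.
  P4: blocked at fork node zeta ∈ conditioning set.
  P5: blocked at fork node zeta ∈ conditioning set.
  P6: blocked at fork node zeta ∈ conditioning set.
{zeta} contains no descendant of mu and blocks every backdoor path.
{zeta} is the unique smallest valid adjustment set.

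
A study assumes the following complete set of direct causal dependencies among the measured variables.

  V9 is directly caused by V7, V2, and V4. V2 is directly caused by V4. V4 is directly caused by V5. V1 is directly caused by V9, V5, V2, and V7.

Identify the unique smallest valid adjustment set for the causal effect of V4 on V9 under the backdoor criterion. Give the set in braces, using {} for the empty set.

Variables eligible for adjustment (non-descendants of V4, excluding V4 and V9): {V5, V7}.
Backdoor paths from V4 to V9:
  P1: V4 <- V5 -> V1 <- V7 -> V9
  P2: V4 <- V5 -> V1 <- V2 -> V9
  P3: V4 <- V5 -> V1 <- V9
Each backdoor path contains an unconditioned collider, so every path is already blocked with the empty conditioning set:
  P1: blocked at collider V1 (neither it nor any descendant is in the conditioning set).
  P2: blocked at collider V1 (neither it nor any descendant is in the conditioning set).
  P3: blocked at collider V1 (neither it nor any descendant is in the conditioning set).
The empty set is therefore the unique smallest valid set.

{}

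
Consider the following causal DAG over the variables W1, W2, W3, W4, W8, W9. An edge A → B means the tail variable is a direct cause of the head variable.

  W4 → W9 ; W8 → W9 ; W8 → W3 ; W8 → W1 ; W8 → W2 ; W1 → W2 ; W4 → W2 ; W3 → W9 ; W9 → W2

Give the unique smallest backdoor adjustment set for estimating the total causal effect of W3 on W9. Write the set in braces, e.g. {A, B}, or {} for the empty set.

{W8}

Variables eligible for adjustment (non-descendants of W3, excluding W3 and W9): {W1, W4, W8}.
Backdoor paths from W3 to W9:
  P1: W3 <- W8 -> W1 -> W2 <- W4 -> W9
  P2: W3 <- W8 -> W1 -> W2 <- W9
  P3: W3 <- W8 -> W9
  P4: W3 <- W8 -> W2 <- W4 -> W9
  P5: W3 <- W8 -> W2 <- W9
The empty set is not sufficient: P3 (W3 <- W8 -> W9) has no collider blocking it and no conditioned non-collider, so it is open.
Try {W8}:
  P1: blocked at fork node W8 ∈ conditioning set.
  P2: blocked at fork node W8 ∈ conditioning set.
  P3: blocked at fork node W8 ∈ conditioning set.
  P4: blocked at fork node W8 ∈ conditioning set.
  P5: blocked at fork node W8 ∈ conditioning set.
{W8} contains no descendant of W3 and blocks every backdoor path.
No other singleton works — e.g. {W1} leaves P3 open — so {W8} is the unique smallest valid adjustment set.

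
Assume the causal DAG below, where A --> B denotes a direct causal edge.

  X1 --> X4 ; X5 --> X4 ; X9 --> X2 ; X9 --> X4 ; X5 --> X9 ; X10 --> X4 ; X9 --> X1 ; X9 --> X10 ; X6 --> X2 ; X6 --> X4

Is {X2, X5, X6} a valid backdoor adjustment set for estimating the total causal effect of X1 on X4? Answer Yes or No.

Backdoor paths from X1 to X4 (paths whose first edge points into X1):
  P1: X1 <- X9 <- X5 -> X4
  P2: X1 <- X9 -> X10 -> X4
  P3: X1 <- X9 -> X4
  P4: X1 <- X9 -> X2 <- X6 -> X4
Condition 1 (no descendant of X1 in the set): holds — descendants of X1 are {X4}; none are in {X2, X5, X6}.
Condition 2 (every backdoor path blocked by {X2, X5, X6}):
  P1: blocked at fork node X5 ∈ conditioning set.
  P2: open — no interior node is in the conditioning set.
  P3: open — no interior node is in the conditioning set.
  P4: blocked at fork node X6 ∈ conditioning set.
{X2, X5, X6} does not satisfy the backdoor criterion.

No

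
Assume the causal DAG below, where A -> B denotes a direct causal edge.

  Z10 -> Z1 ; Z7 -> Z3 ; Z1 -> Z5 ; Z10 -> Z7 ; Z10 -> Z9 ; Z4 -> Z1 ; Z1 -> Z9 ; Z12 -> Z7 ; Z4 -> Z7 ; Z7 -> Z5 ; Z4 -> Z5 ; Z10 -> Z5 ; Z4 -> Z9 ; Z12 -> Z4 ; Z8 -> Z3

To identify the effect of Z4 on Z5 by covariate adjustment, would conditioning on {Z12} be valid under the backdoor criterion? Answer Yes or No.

Backdoor paths from Z4 to Z5 (paths whose first edge points into Z4):
  P1: Z4 <- Z12 -> Z7 <- Z10 -> Z1 -> Z5
  P2: Z4 <- Z12 -> Z7 <- Z10 -> Z9 <- Z1 -> Z5
  P3: Z4 <- Z12 -> Z7 <- Z10 -> Z5
  P4: Z4 <- Z12 -> Z7 -> Z5
Condition 1 (no descendant of Z4 in the set): holds — descendants of Z4 are {Z1, Z3, Z5, Z7, Z9}; none are in {Z12}.
Condition 2 (every backdoor path blocked by {Z12}):
  P1: blocked at fork node Z12 ∈ conditioning set.
  P2: blocked at fork node Z12 ∈ conditioning set.
  P3: blocked at fork node Z12 ∈ conditioning set.
  P4: blocked at fork node Z12 ∈ conditioning set.
{Z12} satisfies the backdoor criterion.

Yes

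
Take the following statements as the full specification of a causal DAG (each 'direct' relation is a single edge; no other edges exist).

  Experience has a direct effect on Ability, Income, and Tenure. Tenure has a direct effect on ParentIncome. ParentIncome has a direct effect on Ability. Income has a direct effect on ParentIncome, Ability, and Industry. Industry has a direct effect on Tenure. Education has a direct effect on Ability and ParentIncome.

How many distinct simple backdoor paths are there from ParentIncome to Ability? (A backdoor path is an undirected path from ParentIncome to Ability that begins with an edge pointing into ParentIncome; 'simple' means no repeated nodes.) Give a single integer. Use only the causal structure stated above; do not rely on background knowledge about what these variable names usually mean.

A backdoor path from ParentIncome to Ability is any simple undirected path whose first edge points into ParentIncome (i.e. leaves ParentIncome via a parent).
Parents of ParentIncome: {Education, Income, Tenure}.
Enumerating:
  P1: ParentIncome <- Income <- Experience -> Ability
  P2: ParentIncome <- Income -> Industry -> Tenure <- Experience -> Ability
  P3: ParentIncome <- Income -> Ability
  P4: ParentIncome <- Tenure <- Experience -> Income -> Ability
  P5: ParentIncome <- Tenure <- Experience -> Ability
  P6: ParentIncome <- Tenure <- Industry <- Income <- Experience -> Ability
  P7: ParentIncome <- Tenure <- Industry <- Income -> Ability
  P8: ParentIncome <- Education -> Ability
That exhausts the simple backdoor paths. Count: 8.

8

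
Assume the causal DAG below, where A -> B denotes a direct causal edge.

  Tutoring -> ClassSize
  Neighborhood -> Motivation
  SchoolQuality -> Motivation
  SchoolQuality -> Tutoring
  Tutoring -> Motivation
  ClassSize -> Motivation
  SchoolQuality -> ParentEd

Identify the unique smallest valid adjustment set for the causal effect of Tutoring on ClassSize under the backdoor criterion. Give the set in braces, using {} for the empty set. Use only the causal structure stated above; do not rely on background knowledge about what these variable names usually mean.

Variables eligible for adjustment (non-descendants of Tutoring, excluding Tutoring and ClassSize): {Neighborhood, ParentEd, SchoolQuality}.
Backdoor paths from Tutoring to ClassSize:
  P1: Tutoring <- SchoolQuality -> Motivation <- ClassSize
Each backdoor path contains an unconditioned collider, so every path is already blocked with the empty conditioning set:
  P1: blocked at collider Motivation (neither it nor any descendant is in the conditioning set).
The empty set is therefore the unique smallest valid set.

{}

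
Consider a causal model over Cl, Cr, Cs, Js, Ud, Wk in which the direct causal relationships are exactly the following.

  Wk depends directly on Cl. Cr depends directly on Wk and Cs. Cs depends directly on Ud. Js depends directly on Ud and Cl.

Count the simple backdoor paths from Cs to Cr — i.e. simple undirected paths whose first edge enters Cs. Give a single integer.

A backdoor path from Cs to Cr is any simple undirected path whose first edge points into Cs (i.e. leaves Cs via a parent).
Parents of Cs: {Ud}.
Enumerating:
  P1: Cs <- Ud -> Js <- Cl -> Wk -> Cr
That exhausts the simple backdoor paths. Count: 1.

1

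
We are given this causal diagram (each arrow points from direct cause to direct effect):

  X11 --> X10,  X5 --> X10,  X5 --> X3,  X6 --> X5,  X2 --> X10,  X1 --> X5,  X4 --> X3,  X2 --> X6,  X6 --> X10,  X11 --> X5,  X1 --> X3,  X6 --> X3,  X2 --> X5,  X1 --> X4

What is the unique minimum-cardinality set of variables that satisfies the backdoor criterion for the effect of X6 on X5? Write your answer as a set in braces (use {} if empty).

Variables eligible for adjustment (non-descendants of X6, excluding X6 and X5): {X1, X11, X2, X4}.
Backdoor paths from X6 to X5:
  P1: X6 <- X2 -> X5
  P2: X6 <- X2 -> X10 <- X11 -> X5
  P3: X6 <- X2 -> X10 <- X5
The empty set is not sufficient: P1 (X6 <- X2 -> X5) has no collider blocking it and no conditioned non-collider, so it is open.
Try {X2}:
  P1: blocked at fork node X2 ∈ conditioning set.
  P2: blocked at fork node X2 ∈ conditioning set.
  P3: blocked at fork node X2 ∈ conditioning set.
{X2} contains no descendant of X6 and blocks every backdoor path.
No other singleton works — e.g. {X11} leaves P1 open — so {X2} is the unique smallest valid adjustment set.

{X2}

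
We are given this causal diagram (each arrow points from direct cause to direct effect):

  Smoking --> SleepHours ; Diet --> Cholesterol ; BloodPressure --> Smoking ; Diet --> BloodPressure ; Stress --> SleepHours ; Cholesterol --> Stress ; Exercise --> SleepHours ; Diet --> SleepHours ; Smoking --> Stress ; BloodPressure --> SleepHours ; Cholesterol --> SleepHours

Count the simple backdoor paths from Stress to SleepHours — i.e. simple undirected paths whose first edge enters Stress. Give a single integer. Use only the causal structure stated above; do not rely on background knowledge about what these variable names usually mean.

8

A backdoor path from Stress to SleepHours is any simple undirected path whose first edge points into Stress (i.e. leaves Stress via a parent).
Parents of Stress: {Cholesterol, Smoking}.
Enumerating:
  P1: Stress <- Cholesterol <- Diet -> BloodPressure -> Smoking -> SleepHours
  P2: Stress <- Cholesterol <- Diet -> BloodPressure -> SleepHours
  P3: Stress <- Cholesterol <- Diet -> SleepHours
  P4: Stress <- Cholesterol -> SleepHours
  P5: Stress <- Smoking <- BloodPressure <- Diet -> Cholesterol -> SleepHours
  P6: Stress <- Smoking <- BloodPressure <- Diet -> SleepHours
  P7: Stress <- Smoking <- BloodPressure -> SleepHours
  P8: Stress <- Smoking -> SleepHours
That exhausts the simple backdoor paths. Count: 8.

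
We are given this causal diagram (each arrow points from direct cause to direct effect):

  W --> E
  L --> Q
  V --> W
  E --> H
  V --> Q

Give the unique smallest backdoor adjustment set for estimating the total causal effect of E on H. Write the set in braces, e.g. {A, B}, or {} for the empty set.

{}

Variables eligible for adjustment (non-descendants of E, excluding E and H): {L, Q, V, W}.
Backdoor paths from E to H:
  (none)
With no backdoor paths the empty set already satisfies the criterion, and it is trivially minimal.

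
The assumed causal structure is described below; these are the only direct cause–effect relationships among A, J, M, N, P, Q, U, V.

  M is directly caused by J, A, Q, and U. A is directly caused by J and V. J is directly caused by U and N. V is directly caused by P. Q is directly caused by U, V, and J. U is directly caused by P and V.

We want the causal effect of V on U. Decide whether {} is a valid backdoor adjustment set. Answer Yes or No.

No

Backdoor paths from V to U (paths whose first edge points into V):
  P1: V <- P -> U
Condition 1 (no descendant of V in the set): holds — descendants of V are {A, J, M, Q, U}; none are in {}.
Condition 2 (every backdoor path blocked by {}):
  P1: open — no interior node is in the conditioning set.
{} does not satisfy the backdoor criterion.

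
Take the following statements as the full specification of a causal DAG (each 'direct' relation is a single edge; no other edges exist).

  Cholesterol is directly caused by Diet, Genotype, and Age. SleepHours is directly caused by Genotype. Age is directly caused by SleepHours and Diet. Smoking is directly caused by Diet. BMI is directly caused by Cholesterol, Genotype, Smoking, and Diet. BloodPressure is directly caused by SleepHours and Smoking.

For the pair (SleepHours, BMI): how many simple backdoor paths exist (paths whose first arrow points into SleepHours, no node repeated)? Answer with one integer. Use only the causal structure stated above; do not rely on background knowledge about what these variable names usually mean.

6

A backdoor path from SleepHours to BMI is any simple undirected path whose first edge points into SleepHours (i.e. leaves SleepHours via a parent).
Parents of SleepHours: {Genotype}.
Enumerating:
  P1: SleepHours <- Genotype -> Cholesterol <- Diet -> Smoking -> BMI
  P2: SleepHours <- Genotype -> Cholesterol <- Diet -> BMI
  P3: SleepHours <- Genotype -> Cholesterol <- Age <- Diet -> Smoking -> BMI
  P4: SleepHours <- Genotype -> Cholesterol <- Age <- Diet -> BMI
  P5: SleepHours <- Genotype -> Cholesterol -> BMI
  P6: SleepHours <- Genotype -> BMI
That exhausts the simple backdoor paths. Count: 6.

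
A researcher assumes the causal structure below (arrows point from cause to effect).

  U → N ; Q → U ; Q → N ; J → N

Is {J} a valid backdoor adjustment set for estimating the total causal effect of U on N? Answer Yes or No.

Backdoor paths from U to N (paths whose first edge points into U):
  P1: U <- Q -> N
Condition 1 (no descendant of U in the set): holds — descendants of U are {N}; none are in {J}.
Condition 2 (every backdoor path blocked by {J}):
  P1: open — no interior node is in the conditioning set.
{J} does not satisfy the backdoor criterion.

No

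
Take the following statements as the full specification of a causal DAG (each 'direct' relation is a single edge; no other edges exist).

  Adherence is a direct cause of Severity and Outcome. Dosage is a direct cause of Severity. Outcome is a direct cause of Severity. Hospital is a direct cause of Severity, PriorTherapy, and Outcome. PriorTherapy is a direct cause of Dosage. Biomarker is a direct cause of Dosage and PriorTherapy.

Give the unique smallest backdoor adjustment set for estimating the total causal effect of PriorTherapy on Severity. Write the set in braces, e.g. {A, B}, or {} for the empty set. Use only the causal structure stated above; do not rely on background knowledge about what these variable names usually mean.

Variables eligible for adjustment (non-descendants of PriorTherapy, excluding PriorTherapy and Severity): {Adherence, Biomarker, Hospital, Outcome}.
Backdoor paths from PriorTherapy to Severity:
  P1: PriorTherapy <- Biomarker -> Dosage -> Severity
  P2: PriorTherapy <- Hospital -> Outcome <- Adherence -> Severity
  P3: PriorTherapy <- Hospital -> Outcome -> Severity
  P4: PriorTherapy <- Hospital -> Severity
The empty set is not sufficient: P1 (PriorTherapy <- Biomarker -> Dosage -> Severity) has no collider blocking it and no conditioned non-collider, so it is open.
Try {Biomarker, Hospital}:
  P1: blocked at fork node Biomarker ∈ conditioning set.
  P2: blocked at fork node Hospital ∈ conditioning set.
  P3: blocked at fork node Hospital ∈ conditioning set.
  P4: blocked at fork node Hospital ∈ conditioning set.
{Biomarker, Hospital} contains no descendant of PriorTherapy and blocks every backdoor path.
Every element of {Biomarker, Hospital} is needed (dropping Biomarker leaves P1 open; dropping Hospital leaves P3 open), so no proper subset is valid.
Among all size-2 subsets of the eligible variables, only {Biomarker, Hospital} blocks every backdoor path, so it is the unique smallest valid adjustment set.

{Biomarker, Hospital}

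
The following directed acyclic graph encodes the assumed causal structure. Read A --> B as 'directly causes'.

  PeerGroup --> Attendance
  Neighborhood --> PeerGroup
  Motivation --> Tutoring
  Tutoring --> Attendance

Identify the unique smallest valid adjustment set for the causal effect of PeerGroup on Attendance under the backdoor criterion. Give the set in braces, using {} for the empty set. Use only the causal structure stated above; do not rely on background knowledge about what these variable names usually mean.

{}

Variables eligible for adjustment (non-descendants of PeerGroup, excluding PeerGroup and Attendance): {Motivation, Neighborhood, Tutoring}.
Backdoor paths from PeerGroup to Attendance:
  (none)
With no backdoor paths the empty set already satisfies the criterion, and it is trivially minimal.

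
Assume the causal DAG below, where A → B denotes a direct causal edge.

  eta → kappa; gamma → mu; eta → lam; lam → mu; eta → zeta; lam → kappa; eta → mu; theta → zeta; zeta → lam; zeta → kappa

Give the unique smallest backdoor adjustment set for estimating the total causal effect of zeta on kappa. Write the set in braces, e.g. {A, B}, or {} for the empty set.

Variables eligible for adjustment (non-descendants of zeta, excluding zeta and kappa): {eta, gamma, theta}.
Backdoor paths from zeta to kappa:
  P1: zeta <- eta -> lam -> kappa
  P2: zeta <- eta -> kappa
  P3: zeta <- eta -> mu <- lam -> kappa
The empty set is not sufficient: P1 (zeta <- eta -> lam -> kappa) has no collider blocking it and no conditioned non-collider, so it is open.
Try {eta}:
  P1: blocked at fork node eta ∈ conditioning set.
  P2: blocked at fork node eta ∈ conditioning set.
  P3: blocked at fork node eta ∈ conditioning set.
{eta} contains no descendant of zeta and blocks every backdoor path.
No other singleton works — e.g. {theta} leaves P1 open — so {eta} is the unique smallest valid adjustment set.

{eta}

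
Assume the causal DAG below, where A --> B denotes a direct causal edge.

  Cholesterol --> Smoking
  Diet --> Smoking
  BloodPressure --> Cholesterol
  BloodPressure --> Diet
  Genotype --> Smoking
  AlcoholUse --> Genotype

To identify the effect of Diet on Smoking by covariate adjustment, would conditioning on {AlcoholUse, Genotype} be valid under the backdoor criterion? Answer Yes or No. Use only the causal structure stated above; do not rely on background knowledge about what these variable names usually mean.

Backdoor paths from Diet to Smoking (paths whose first edge points into Diet):
  P1: Diet <- BloodPressure -> Cholesterol -> Smoking
Condition 1 (no descendant of Diet in the set): holds — descendants of Diet are {Smoking}; none are in {AlcoholUse, Genotype}.
Condition 2 (every backdoor path blocked by {AlcoholUse, Genotype}):
  P1: open — no interior node is in the conditioning set.
{AlcoholUse, Genotype} does not satisfy the backdoor criterion.

No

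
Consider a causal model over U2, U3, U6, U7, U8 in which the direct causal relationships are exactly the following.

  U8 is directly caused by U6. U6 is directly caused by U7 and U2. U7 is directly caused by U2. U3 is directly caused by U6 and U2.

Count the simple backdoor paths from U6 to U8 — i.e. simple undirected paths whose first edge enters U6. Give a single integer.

A backdoor path from U6 to U8 is any simple undirected path whose first edge points into U6 (i.e. leaves U6 via a parent).
Parents of U6: {U2, U7}.
No simple path from any parent of U6 reaches U8 without revisiting U6, so there are no backdoor paths.

0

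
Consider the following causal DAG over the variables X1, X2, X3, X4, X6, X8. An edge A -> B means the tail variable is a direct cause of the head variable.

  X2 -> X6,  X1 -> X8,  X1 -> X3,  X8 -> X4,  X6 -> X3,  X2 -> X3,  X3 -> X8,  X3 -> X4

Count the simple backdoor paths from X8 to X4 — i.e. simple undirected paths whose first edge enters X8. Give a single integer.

A backdoor path from X8 to X4 is any simple undirected path whose first edge points into X8 (i.e. leaves X8 via a parent).
Parents of X8: {X1, X3}.
Enumerating:
  P1: X8 <- X1 -> X3 -> X4
  P2: X8 <- X3 -> X4
That exhausts the simple backdoor paths. Count: 2.

2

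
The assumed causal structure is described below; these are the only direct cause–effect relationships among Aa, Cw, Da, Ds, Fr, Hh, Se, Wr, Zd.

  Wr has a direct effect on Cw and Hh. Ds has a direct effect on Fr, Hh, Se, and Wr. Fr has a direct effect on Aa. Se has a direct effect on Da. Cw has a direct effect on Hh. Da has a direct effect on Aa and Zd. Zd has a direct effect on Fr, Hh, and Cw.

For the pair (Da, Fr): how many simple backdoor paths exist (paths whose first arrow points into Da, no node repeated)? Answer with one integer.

A backdoor path from Da to Fr is any simple undirected path whose first edge points into Da (i.e. leaves Da via a parent).
Parents of Da: {Se}.
Enumerating:
  P1: Da <- Se <- Ds -> Wr -> Cw <- Zd -> Fr
  P2: Da <- Se <- Ds -> Wr -> Cw -> Hh <- Zd -> Fr
  P3: Da <- Se <- Ds -> Wr -> Hh <- Zd -> Fr
  P4: Da <- Se <- Ds -> Wr -> Hh <- Cw <- Zd -> Fr
  P5: Da <- Se <- Ds -> Fr
  P6: Da <- Se <- Ds -> Hh <- Wr -> Cw <- Zd -> Fr
  P7: Da <- Se <- Ds -> Hh <- Zd -> Fr
  P8: Da <- Se <- Ds -> Hh <- Cw <- Zd -> Fr
That exhausts the simple backdoor paths. Count: 8.

8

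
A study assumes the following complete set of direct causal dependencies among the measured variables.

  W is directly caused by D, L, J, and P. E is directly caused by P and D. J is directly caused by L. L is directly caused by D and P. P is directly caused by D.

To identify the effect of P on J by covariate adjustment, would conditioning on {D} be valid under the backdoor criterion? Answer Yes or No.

Yes

Backdoor paths from P to J (paths whose first edge points into P):
  P1: P <- D -> L -> J
  P2: P <- D -> L -> W <- J
  P3: P <- D -> W <- L -> J
  P4: P <- D -> W <- J
Condition 1 (no descendant of P in the set): holds — descendants of P are {E, J, L, W}; none are in {D}.
Condition 2 (every backdoor path blocked by {D}):
  P1: blocked at fork node D ∈ conditioning set.
  P2: blocked at fork node D ∈ conditioning set.
  P3: blocked at fork node D ∈ conditioning set.
  P4: blocked at fork node D ∈ conditioning set.
{D} satisfies the backdoor criterion.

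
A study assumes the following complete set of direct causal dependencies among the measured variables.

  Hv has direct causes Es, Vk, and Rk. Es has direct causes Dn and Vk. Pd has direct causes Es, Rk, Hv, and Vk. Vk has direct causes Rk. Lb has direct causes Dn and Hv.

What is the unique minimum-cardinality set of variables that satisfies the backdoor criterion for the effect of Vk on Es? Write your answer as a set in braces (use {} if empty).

Variables eligible for adjustment (non-descendants of Vk, excluding Vk and Es): {Dn, Rk}.
Backdoor paths from Vk to Es:
  P1: Vk <- Rk -> Hv <- Es
  P2: Vk <- Rk -> Hv -> Lb <- Dn -> Es
  P3: Vk <- Rk -> Hv -> Pd <- Es
  P4: Vk <- Rk -> Pd <- Es
  P5: Vk <- Rk -> Pd <- Hv <- Es
  P6: Vk <- Rk -> Pd <- Hv -> Lb <- Dn -> Es
Each backdoor path contains an unconditioned collider, so every path is already blocked with the empty conditioning set:
  P1: blocked at collider Hv (neither it nor any descendant is in the conditioning set).
  P2: blocked at collider Lb (neither it nor any descendant is in the conditioning set).
  P3: blocked at collider Pd (neither it nor any descendant is in the conditioning set).
  P4: blocked at collider Pd (neither it nor any descendant is in the conditioning set).
  P5: blocked at collider Pd (neither it nor any descendant is in the conditioning set).
  P6: blocked at collider Pd (neither it nor any descendant is in the conditioning set).
The empty set is therefore the unique smallest valid set.

{}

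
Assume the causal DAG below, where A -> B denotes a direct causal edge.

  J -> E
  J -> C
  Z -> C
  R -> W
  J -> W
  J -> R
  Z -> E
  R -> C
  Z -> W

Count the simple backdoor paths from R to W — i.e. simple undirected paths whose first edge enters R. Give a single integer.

A backdoor path from R to W is any simple undirected path whose first edge points into R (i.e. leaves R via a parent).
Parents of R: {J}.
Enumerating:
  P1: R <- J -> E <- Z -> W
  P2: R <- J -> C <- Z -> W
  P3: R <- J -> W
That exhausts the simple backdoor paths. Count: 3.

3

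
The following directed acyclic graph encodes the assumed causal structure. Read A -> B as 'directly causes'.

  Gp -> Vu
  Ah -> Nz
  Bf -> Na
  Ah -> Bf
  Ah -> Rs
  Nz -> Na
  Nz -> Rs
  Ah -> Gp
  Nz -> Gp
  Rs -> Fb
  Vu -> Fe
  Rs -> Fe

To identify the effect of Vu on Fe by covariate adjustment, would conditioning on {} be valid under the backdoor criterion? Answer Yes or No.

No

Backdoor paths from Vu to Fe (paths whose first edge points into Vu):
  P1: Vu <- Gp <- Ah -> Nz -> Rs -> Fe
  P2: Vu <- Gp <- Ah -> Bf -> Na <- Nz -> Rs -> Fe
  P3: Vu <- Gp <- Ah -> Rs -> Fe
  P4: Vu <- Gp <- Nz <- Ah -> Rs -> Fe
  P5: Vu <- Gp <- Nz -> Rs -> Fe
  P6: Vu <- Gp <- Nz -> Na <- Bf <- Ah -> Rs -> Fe
Condition 1 (no descendant of Vu in the set): holds — descendants of Vu are {Fe}; none are in {}.
Condition 2 (every backdoor path blocked by {}):
  P1: open — no interior node is in the conditioning set.
  P2: blocked at collider Na (neither it nor any descendant is in the conditioning set).
  P3: open — no interior node is in the conditioning set.
  P4: open — no interior node is in the conditioning set.
  P5: open — no interior node is in the conditioning set.
  P6: blocked at collider Na (neither it nor any descendant is in the conditioning set).
{} does not satisfy the backdoor criterion.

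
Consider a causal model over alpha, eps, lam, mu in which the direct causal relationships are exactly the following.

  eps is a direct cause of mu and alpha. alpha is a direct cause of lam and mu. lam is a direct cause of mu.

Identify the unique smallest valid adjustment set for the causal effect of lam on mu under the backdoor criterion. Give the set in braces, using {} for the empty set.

{alpha}

Variables eligible for adjustment (non-descendants of lam, excluding lam and mu): {alpha, eps}.
Backdoor paths from lam to mu:
  P1: lam <- alpha <- eps -> mu
  P2: lam <- alpha -> mu
The empty set is not sufficient: P1 (lam <- alpha <- eps -> mu) has no collider blocking it and no conditioned non-collider, so it is open.
Try {alpha}:
  P1: blocked at chain node alpha ∈ conditioning set.
  P2: blocked at fork node alpha ∈ conditioning set.
{alpha} contains no descendant of lam and blocks every backdoor path.
No other singleton works — e.g. {eps} leaves P2 open — so {alpha} is the unique smallest valid adjustment set.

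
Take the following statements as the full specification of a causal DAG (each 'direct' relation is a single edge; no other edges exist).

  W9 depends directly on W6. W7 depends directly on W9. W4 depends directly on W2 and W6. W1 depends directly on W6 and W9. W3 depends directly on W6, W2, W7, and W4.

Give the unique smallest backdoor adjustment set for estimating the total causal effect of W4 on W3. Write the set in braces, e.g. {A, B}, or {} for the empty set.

Variables eligible for adjustment (non-descendants of W4, excluding W4 and W3): {W1, W2, W6, W7, W9}.
Backdoor paths from W4 to W3:
  P1: W4 <- W6 -> W9 -> W7 -> W3
  P2: W4 <- W6 -> W1 <- W9 -> W7 -> W3
  P3: W4 <- W6 -> W3
  P4: W4 <- W2 -> W3
The empty set is not sufficient: P1 (W4 <- W6 -> W9 -> W7 -> W3) has no collider blocking it and no conditioned non-collider, so it is open.
Try {W2, W6}:
  P1: blocked at fork node W6 ∈ conditioning set.
  P2: blocked at fork node W6 ∈ conditioning set.
  P3: blocked at fork node W6 ∈ conditioning set.
  P4: blocked at fork node W2 ∈ conditioning set.
{W2, W6} contains no descendant of W4 and blocks every backdoor path.
Every element of {W2, W6} is needed (dropping W2 leaves P4 open; dropping W6 leaves P1 open), so no proper subset is valid.
Among all size-2 subsets of the eligible variables, only {W2, W6} blocks every backdoor path, so it is the unique smallest valid adjustment set.

{W2, W6}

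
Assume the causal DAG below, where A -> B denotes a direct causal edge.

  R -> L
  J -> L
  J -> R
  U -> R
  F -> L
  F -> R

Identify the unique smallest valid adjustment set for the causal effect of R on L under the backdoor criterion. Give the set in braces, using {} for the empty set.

Variables eligible for adjustment (non-descendants of R, excluding R and L): {F, J, U}.
Backdoor paths from R to L:
  P1: R <- F -> L
  P2: R <- J -> L
The empty set is not sufficient: P1 (R <- F -> L) has no collider blocking it and no conditioned non-collider, so it is open.
Try {F, J}:
  P1: blocked at fork node F ∈ conditioning set.
  P2: blocked at fork node J ∈ conditioning set.
{F, J} contains no descendant of R and blocks every backdoor path.
Every element of {F, J} is needed (dropping F leaves P1 open; dropping J leaves P2 open), so no proper subset is valid.
Among all size-2 subsets of the eligible variables, only {F, J} blocks every backdoor path, so it is the unique smallest valid adjustment set.

{F, J}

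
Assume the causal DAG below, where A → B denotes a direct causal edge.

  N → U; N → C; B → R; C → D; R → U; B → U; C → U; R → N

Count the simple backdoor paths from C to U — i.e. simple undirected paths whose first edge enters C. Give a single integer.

3

A backdoor path from C to U is any simple undirected path whose first edge points into C (i.e. leaves C via a parent).
Parents of C: {N}.
Enumerating:
  P1: C <- N <- R <- B -> U
  P2: C <- N <- R -> U
  P3: C <- N -> U
That exhausts the simple backdoor paths. Count: 3.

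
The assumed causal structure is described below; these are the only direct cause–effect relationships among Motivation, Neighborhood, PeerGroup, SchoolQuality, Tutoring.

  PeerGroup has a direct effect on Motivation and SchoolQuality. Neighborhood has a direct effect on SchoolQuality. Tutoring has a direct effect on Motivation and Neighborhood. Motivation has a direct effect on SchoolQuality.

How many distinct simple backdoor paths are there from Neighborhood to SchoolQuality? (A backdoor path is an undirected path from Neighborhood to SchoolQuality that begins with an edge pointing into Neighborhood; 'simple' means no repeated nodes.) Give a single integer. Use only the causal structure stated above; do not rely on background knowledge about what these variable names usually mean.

A backdoor path from Neighborhood to SchoolQuality is any simple undirected path whose first edge points into Neighborhood (i.e. leaves Neighborhood via a parent).
Parents of Neighborhood: {Tutoring}.
Enumerating:
  P1: Neighborhood <- Tutoring -> Motivation <- PeerGroup -> SchoolQuality
  P2: Neighborhood <- Tutoring -> Motivation -> SchoolQuality
That exhausts the simple backdoor paths. Count: 2.

2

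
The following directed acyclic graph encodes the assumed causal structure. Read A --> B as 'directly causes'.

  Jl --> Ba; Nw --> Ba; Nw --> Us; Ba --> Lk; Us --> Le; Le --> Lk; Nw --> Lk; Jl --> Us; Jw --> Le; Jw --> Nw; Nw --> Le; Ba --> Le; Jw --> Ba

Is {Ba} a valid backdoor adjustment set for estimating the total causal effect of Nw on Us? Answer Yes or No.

No

Backdoor paths from Nw to Us (paths whose first edge points into Nw):
  P1: Nw <- Jw -> Ba <- Jl -> Us
  P2: Nw <- Jw -> Ba -> Le <- Us
  P3: Nw <- Jw -> Ba -> Lk <- Le <- Us
  P4: Nw <- Jw -> Le <- Ba <- Jl -> Us
  P5: Nw <- Jw -> Le <- Us
  P6: Nw <- Jw -> Le -> Lk <- Ba <- Jl -> Us
Condition 1 (no descendant of Nw in the set): FAILS — Ba is a descendant of Nw.
Condition 2 (every backdoor path blocked by {Ba}):
  P1: open — collider(s) Ba are conditioned on (or have a conditioned descendant) and no non-collider on the path is in the set.
  P2: blocked at chain node Ba ∈ conditioning set.
  P3: blocked at chain node Ba ∈ conditioning set.
  P4: blocked at collider Le (neither it nor any descendant is in the conditioning set).
  P5: blocked at collider Le (neither it nor any descendant is in the conditioning set).
  P6: blocked at collider Lk (neither it nor any descendant is in the conditioning set).
{Ba} does not satisfy the backdoor criterion.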